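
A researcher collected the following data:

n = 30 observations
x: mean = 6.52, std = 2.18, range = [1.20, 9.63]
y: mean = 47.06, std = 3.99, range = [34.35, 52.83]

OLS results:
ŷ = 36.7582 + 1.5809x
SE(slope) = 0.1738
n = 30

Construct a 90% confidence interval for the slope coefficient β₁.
The 90% CI for β₁ is (1.2852, 1.8766)

Confidence interval for the slope:

The 90% CI for β₁ is: β̂₁ ± t*(α/2, n-2) × SE(β̂₁)

Step 1: Find critical t-value
- Confidence level = 0.9
- Degrees of freedom = n - 2 = 30 - 2 = 28
- t*(α/2, 28) = 1.7011

Step 2: Calculate margin of error
Margin = 1.7011 × 0.1738 = 0.2957

Step 3: Construct interval
CI = 1.5809 ± 0.2957
CI = (1.2852, 1.8766)

Interpretation: each one-unit increase in x is associated with a change in mean y of between 1.2852 and 1.8766, with 90% confidence.
Since 0 is outside the interval, a two-sided test at α = 0.10 would reject H₀: β₁ = 0.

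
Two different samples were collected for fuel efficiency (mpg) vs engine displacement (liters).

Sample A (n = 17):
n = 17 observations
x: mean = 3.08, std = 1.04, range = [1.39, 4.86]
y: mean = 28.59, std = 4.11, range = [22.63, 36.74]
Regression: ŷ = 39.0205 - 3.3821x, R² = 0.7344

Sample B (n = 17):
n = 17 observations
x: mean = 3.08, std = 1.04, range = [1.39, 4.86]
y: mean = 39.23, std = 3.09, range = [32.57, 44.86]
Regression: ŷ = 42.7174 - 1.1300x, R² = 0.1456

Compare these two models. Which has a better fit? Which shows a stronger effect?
Model A has the better fit (R² = 0.7344 vs 0.1456). Model A shows the stronger effect (|β₁| = 3.3821 vs 1.1300).

Model Comparison:

Goodness of fit (R²):
- Model A: R² = 0.7344 → 73.44% of variance in fuel efficiency explained
- Model B: R² = 0.1456 → 14.56% of variance in fuel efficiency explained
- 0.7344 > 0.1456 → Model A has the better fit

Which has the larger per-liter effect? (|β₁|)
- Model A: β₁ = -3.3821 → predicted fuel efficiency falls 3.3821 mpg per additional liter of engine displacement
- Model B: β₁ = -1.1300 → predicted fuel efficiency falls 1.1300 mpg per additional liter of engine displacement
- |-3.3821| > |-1.1300| → Model A shows the stronger marginal effect

Notes:
- A steeper slope doesn't make a better model if the scatter around the line is large.
- A better fit (higher R²) doesn't necessarily mean a more important relationship.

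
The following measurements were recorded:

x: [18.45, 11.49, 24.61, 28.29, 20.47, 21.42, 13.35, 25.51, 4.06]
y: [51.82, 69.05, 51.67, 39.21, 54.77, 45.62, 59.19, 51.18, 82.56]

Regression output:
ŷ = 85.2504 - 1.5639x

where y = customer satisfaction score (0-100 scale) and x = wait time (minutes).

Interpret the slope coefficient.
For each additional minute of wait time, predicted satisfaction score decreases by approximately 1.5639 points.

The slope coefficient β₁ = -1.5639 represents the marginal effect of wait time on satisfaction score.

Interpretation:
- Wait time up by 1 minute → predicted satisfaction score decreases by 1.5639 points
- The effect is assumed constant over the observed range of x (linearity)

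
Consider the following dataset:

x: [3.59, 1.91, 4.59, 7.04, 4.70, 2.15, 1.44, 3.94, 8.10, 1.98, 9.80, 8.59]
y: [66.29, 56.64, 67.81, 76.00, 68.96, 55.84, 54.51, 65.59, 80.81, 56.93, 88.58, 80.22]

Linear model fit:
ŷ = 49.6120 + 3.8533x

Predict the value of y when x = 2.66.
ŷ = 59.8618

x = 2.66 lies inside the observed range [1.44, 9.80], so the fitted equation applies directly:

ŷ = 49.6120 + 3.8533 × 2.66
ŷ = 49.6120 + 10.2498
ŷ = 59.8618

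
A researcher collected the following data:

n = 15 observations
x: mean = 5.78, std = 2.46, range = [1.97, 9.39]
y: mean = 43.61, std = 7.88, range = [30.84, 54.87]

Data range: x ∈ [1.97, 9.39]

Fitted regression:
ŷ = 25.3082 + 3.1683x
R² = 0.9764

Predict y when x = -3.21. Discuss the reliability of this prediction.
ŷ = 15.1380, but this is extrapolation (below the data range [1.97, 9.39]) and may be unreliable.

Prediction calculation:
ŷ = 25.3082 + 3.1683 × (-3.21)
ŷ = 15.1380

Reliability:
- Data range: x ∈ [1.97, 9.39]
- Prediction point: x = -3.21 is 5.18 units below the observed range → this is EXTRAPOLATION, not interpolation

Why that matters here:
- R² describes fit only over the sampled x values; it says nothing about behaviour beyond them
- The standard error of prediction grows with (x − x̄)², and x = -3.21 is far from x̄ = 5.78
- The linear relationship may not hold outside the observed range

A defensible statement: 'if the linear trend continued to x = -3.21, y would be about 15.1380' — the premise is untested.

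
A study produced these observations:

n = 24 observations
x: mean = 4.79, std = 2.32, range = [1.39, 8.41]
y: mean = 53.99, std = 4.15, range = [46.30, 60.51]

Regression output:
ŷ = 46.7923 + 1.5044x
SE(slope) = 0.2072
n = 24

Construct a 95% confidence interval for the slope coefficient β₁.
The 95% CI for β₁ is (1.0747, 1.9341)

Confidence interval for the slope:

The 95% CI for β₁ is: β̂₁ ± t*(α/2, n-2) × SE(β̂₁)

Step 1: Find critical t-value
- Confidence level = 0.95
- Degrees of freedom = n - 2 = 24 - 2 = 22
- t*(α/2, 22) = 2.0739

Step 2: Calculate margin of error
Margin = 2.0739 × 0.2072 = 0.4297

Step 3: Construct interval
CI = 1.5044 ± 0.4297
CI = (1.0747, 1.9341)

Interpretation: intervals built this way capture the true β₁ in 95% of repeated samples; here the plausible range for the per-unit effect of x on y is 1.0747 to 1.9341.
Both endpoints are positive, so the data support a genuinely positive slope at this confidence level.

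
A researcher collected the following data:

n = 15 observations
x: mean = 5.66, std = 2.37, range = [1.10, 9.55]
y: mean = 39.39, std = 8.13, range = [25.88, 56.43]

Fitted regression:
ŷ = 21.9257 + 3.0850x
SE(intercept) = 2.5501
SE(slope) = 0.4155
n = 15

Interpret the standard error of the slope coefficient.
SE(slope) = 0.4155 measures the uncertainty in the estimated slope. The coefficient is estimated precisely (SE/|β̂₁| = 13.5%).

SE(β̂₁) = s / √Sxx, where s is the residual standard deviation and Sxx = Σ(x − x̄)². It is the yardstick for how far β̂₁ = 3.0850 could plausibly be from the true slope.

Relative precision:
- SE / |β̂₁| = 0.4155 / 3.0850 = 13.5%
- Rule of thumb (under 20%: precise; 20% to under 50%: moderately precise; 50% or more: imprecise) → precise

Link to interval estimation: a confidence interval for β₁ is β̂₁ ± t* × 0.4155, so SE sets the half-width per unit of t*.

What drives SE(β̂₁): larger n (here n = 15) → smaller SE; more residual scatter → larger SE.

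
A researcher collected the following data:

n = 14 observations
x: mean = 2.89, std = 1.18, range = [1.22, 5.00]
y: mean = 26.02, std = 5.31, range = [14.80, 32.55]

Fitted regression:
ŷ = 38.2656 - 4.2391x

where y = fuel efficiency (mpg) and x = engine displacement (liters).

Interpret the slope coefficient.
For each additional liter of engine displacement, predicted fuel efficiency decreases by approximately 4.2391 mpg.

The slope coefficient β₁ = -4.2391 represents the marginal effect of engine displacement on fuel efficiency.

Interpretation:
- Engine displacement up by 1 liter → predicted fuel efficiency decreases by 4.2391 mpg
- The effect is assumed constant over the observed range of x (linearity)
- The slope describes association in these data, not necessarily a causal effect

(β₀ = 38.2656 is the fitted value at x = 0 and is not part of the slope interpretation.)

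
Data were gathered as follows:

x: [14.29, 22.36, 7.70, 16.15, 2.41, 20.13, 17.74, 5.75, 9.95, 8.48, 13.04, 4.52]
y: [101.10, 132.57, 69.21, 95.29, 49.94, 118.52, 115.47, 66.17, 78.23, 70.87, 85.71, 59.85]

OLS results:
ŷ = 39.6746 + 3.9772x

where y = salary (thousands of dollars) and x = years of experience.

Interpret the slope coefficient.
For each additional year of experience, predicted salary increases by approximately 3.9772 thousand dollars.

The slope β₁ = 3.9772 gives the rate at which the fitted salary changes with experience.

Interpretation:
- Experience up by 1 year → predicted salary increases by 3.9772 thousand dollars
- The effect is assumed constant over the observed range of x (linearity)
- The slope describes association in these data, not necessarily a causal effect

The intercept β₀ = 39.6746 is the predicted salary when experience = 0; since the smallest observed x is 2.41, this is an extrapolation and mainly anchors the line.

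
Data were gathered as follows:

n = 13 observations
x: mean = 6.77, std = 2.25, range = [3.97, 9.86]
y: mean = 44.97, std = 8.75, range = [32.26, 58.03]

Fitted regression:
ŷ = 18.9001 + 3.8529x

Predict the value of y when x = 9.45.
ŷ = 55.3100

x = 9.45 lies inside the observed range [3.97, 9.86], so the fitted equation applies directly:

ŷ = 18.9001 + 3.8529 × 9.45
ŷ = 18.9001 + 36.4099
ŷ = 55.3100

This is the fitted mean response at that x — an individual observation would come with a wider prediction interval.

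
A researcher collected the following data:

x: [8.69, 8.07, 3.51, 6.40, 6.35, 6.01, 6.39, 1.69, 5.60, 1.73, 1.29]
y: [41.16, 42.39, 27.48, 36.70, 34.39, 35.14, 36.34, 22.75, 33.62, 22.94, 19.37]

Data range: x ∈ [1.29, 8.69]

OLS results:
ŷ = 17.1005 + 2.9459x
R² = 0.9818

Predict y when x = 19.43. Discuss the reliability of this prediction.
ŷ = 74.3393, but this is extrapolation (above the data range [1.29, 8.69]) and may be unreliable.

Prediction calculation:
ŷ = 17.1005 + 2.9459 × 19.43
ŷ = 74.3393

Reliability:
- Data range: x ∈ [1.29, 8.69]
- Prediction point: x = 19.43 is 10.74 units above the observed range → this is EXTRAPOLATION, not interpolation

Why that matters here:
- There are no observations near this x to validate the fitted line there
- The standard error of prediction grows with (x − x̄)², and x = 19.43 is far from x̄ = 5.07
- R² describes fit only over the sampled x values; it says nothing about behaviour beyond them

A defensible statement: 'if the linear trend continued to x = 19.43, y would be about 74.3393' — the premise is untested.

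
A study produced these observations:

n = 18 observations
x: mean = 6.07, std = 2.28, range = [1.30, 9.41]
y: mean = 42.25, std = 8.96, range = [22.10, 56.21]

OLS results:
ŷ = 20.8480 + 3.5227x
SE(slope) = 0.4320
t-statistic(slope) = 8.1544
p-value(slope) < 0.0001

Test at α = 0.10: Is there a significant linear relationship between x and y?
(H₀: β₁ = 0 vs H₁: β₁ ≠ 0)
Reject H₀: p-value < 0.0001 < α = 0.10. The linear relationship is significant at the 10% level.

Hypothesis test for the slope coefficient:

H₀: β₁ = 0 (no linear relationship)
H₁: β₁ ≠ 0 (linear relationship exists)

Test statistic: t = β̂₁ / SE(β̂₁) = 3.5227 / 0.4320 = 8.1544

With df = 16, the two-sided p-value for |t| = 8.1544 is <0.0001.

Decision rule: reject H₀ if p-value < α.
p-value < 0.0001 < α = 0.10 → reject H₀.

At α = 0.10 the data do provide convincing evidence of a nonzero slope.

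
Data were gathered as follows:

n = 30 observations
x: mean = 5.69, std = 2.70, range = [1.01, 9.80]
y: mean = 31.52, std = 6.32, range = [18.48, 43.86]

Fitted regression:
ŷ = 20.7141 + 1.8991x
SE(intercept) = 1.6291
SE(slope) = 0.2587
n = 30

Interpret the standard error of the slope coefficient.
SE(slope) = 0.2587 measures the uncertainty in the estimated slope. The coefficient is estimated precisely (SE/|β̂₁| = 13.6%).

SE(β̂₁) = 0.2587 says: if we drew many samples of n = 30 from the same population and refit each time, the fitted slopes would scatter with a standard deviation of roughly 0.2587 around the true β₁.

Relative precision:
- SE / |β̂₁| = 0.2587 / 1.8991 = 13.6%
- Rule of thumb (under 20%: precise; 20% to under 50%: moderately precise; 50% or more: imprecise) → precise

Link to the t-test: t = β̂₁ / SE(β̂₁) = 1.8991 / 0.2587 = 7.3409, the statistic for H₀: β₁ = 0.

What drives SE(β̂₁): more residual scatter → larger SE.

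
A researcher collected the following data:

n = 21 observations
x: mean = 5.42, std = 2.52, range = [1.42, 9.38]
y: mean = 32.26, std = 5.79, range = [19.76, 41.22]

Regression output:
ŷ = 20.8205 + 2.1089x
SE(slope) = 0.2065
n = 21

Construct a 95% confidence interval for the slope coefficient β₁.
The 95% CI for β₁ is (1.6767, 2.5411)

Confidence interval for the slope:

The 95% CI for β₁ is: β̂₁ ± t*(α/2, n-2) × SE(β̂₁)

Step 1: Find critical t-value
- Confidence level = 0.95
- Degrees of freedom = n - 2 = 21 - 2 = 19
- t*(α/2, 19) = 2.0930

Step 2: Calculate margin of error
Margin = 2.0930 × 0.2065 = 0.4322

Step 3: Construct interval
CI = 2.1089 ± 0.4322
CI = (1.6767, 2.5411)

Interpretation: each one-unit increase in x is associated with a change in mean y of between 1.6767 and 2.5411, with 95% confidence.
Since 0 is outside the interval, a two-sided test at α = 0.05 would reject H₀: β₁ = 0.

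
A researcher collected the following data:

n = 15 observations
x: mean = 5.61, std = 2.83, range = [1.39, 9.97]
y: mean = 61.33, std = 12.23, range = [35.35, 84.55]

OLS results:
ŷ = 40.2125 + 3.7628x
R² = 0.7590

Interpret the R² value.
The model explains 75.90% of the variance in y (R² = 0.7590), leaving 24.10% unexplained; the fit is strong.

R² = 1 − SS_res/SS_tot compares the residual scatter to the total scatter of y about its mean.

Here R² = 0.7590:
- Explained: 75.90% of the variation in y
- Unexplained (residual): 100% − 75.90% = 24.10%
- Rule of thumb (below 0.3 weak; 0.3 to below 0.7 moderate; 0.7 and above strong) → strong

Note: R² says nothing about causation, and a high R² does not by itself mean the linear form is appropriate — check the residuals.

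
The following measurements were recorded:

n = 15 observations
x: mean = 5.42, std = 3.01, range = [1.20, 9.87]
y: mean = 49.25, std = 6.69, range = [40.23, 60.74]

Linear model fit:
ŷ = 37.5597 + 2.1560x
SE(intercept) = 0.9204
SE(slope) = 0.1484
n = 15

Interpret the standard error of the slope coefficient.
SE(slope) = 0.1484 measures the uncertainty in the estimated slope. The coefficient is estimated precisely (SE/|β̂₁| = 6.9%).

SE(β̂₁) = 0.1484 says: if we drew many samples of n = 15 from the same population and refit each time, the fitted slopes would scatter with a standard deviation of roughly 0.1484 around the true β₁.

Relative precision:
- SE / |β̂₁| = 0.1484 / 2.1560 = 6.9%
- Rule of thumb (under 20%: precise; 20% to under 50%: moderately precise; 50% or more: imprecise) → precise

Link to the t-test: t = β̂₁ / SE(β̂₁) = 2.1560 / 0.1484 = 14.5283, the statistic for H₀: β₁ = 0.

What drives SE(β̂₁): wider spread of x values → smaller SE.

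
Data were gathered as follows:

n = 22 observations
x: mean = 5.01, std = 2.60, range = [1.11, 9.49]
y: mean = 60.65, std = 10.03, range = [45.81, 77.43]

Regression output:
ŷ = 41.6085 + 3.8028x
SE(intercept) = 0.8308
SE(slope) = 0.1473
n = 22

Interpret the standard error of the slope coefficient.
SE(β̂₁) = 0.1473 is the estimated standard deviation of the slope estimate across repeated samples; relative to β̂₁ = 3.8028 that is 3.9%, a precise estimate.

What SE measures:
- The standard error quantifies the sampling variability of the coefficient estimate
- It is the estimated standard deviation of β̂₁ across hypothetical repeated samples of the same size
- Smaller SE → more precise estimate

Relative precision:
- SE / |β̂₁| = 0.1473 / 3.8028 = 3.9%
- Rule of thumb (under 20%: precise; 20% to under 50%: moderately precise; 50% or more: imprecise) → precise

Link to interval estimation: a confidence interval for β₁ is β̂₁ ± t* × 0.1473, so SE sets the half-width per unit of t*.

What drives SE(β̂₁): larger n (here n = 22) → smaller SE.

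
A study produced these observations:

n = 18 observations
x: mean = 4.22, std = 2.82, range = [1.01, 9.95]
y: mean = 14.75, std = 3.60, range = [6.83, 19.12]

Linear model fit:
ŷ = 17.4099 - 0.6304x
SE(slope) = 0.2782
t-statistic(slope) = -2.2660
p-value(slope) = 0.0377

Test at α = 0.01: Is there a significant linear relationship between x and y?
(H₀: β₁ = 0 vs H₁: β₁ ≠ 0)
Fail to reject H₀: p-value = 0.0377 ≥ α = 0.01. The linear relationship is not significant at the 1% level.

Hypothesis test for the slope coefficient:

H₀: β₁ = 0 (no linear relationship)
H₁: β₁ ≠ 0 (linear relationship exists)

Test statistic: t = β̂₁ / SE(β̂₁) = -0.6304 / 0.2782 = -2.2660

With df = 16, the two-sided p-value for |t| = 2.2660 is 0.0377.

Decision rule: reject H₀ if p-value < α.
p-value = 0.0377 ≥ α = 0.01 → fail to reject H₀.

At α = 0.01 the data do not provide convincing evidence of a nonzero slope.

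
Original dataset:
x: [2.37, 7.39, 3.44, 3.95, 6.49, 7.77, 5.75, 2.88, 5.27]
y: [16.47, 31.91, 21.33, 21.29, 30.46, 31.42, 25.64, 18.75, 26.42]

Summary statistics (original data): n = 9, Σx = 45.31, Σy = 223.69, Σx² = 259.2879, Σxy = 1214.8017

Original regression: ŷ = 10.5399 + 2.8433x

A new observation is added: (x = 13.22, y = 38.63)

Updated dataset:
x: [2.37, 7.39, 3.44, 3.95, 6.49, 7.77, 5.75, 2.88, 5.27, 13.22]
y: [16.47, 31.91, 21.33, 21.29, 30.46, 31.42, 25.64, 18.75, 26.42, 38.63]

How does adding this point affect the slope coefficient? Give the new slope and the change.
New slope β₁ = 2.0784 versus 2.8433 before: a change of -0.7649 (-26.9%).

The new point has HIGH LEVERAGE: x = 13.22 is far from the original mean x̄ = 45.31/9 ≈ 5.03 (original range [2.37, 7.77]).

Step 1: Update the sums with the new point (n goes from 9 to 10)
Σx  = 45.31 + 13.22 = 58.53
Σy  = 223.69 + 38.63 = 262.32
Σx² = 259.2879 + 13.22² = 259.2879 + 174.7684 = 434.0563
Σxy = 1214.8017 + 13.22×38.63 = 1214.8017 + 510.6886 = 1725.4903

Step 2: Recompute the slope with b₁ = (nΣxy − ΣxΣy) / (nΣx² − (Σx)²)
Numerator   = 10×1725.4903 − 58.53×262.32 = 17254.9030 − 15353.5896 = 1901.3134
Denominator = 10×434.0563 − 58.53² = 4340.5630 − 3425.7609 = 914.8021
b₁(new) = 1901.3134 / 914.8021 = 2.0784

(Same formula on the original sums: (9×1214.8017 − 45.31×223.69) / (9×259.2879 − 45.31²) = 797.8214 / 280.5950 = 2.8433, matching the given fit.)

Step 3: Change in slope
Δβ₁ = 2.0784 − 2.8433 = -0.7649
Relative change = -0.7649 / 2.8433 × 100% = -26.9%
→ the slope decreases when the point is added.

Because the point sits below the extension of the original line at a high-leverage x, it tilts the fit down.
In practice: check such a point for data-entry or measurement error; refit with and without it and report both if conclusions differ.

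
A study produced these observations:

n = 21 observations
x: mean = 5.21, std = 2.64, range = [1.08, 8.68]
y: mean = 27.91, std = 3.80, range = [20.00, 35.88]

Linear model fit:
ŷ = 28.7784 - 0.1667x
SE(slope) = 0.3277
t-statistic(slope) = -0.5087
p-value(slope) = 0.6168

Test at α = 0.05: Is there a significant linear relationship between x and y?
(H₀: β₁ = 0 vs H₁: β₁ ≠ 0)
p-value = 0.6168 ≥ α = 0.05, so we fail to reject H₀. The relationship is not significant.

Hypothesis test for the slope coefficient:

H₀: β₁ = 0 (no linear relationship)
H₁: β₁ ≠ 0 (linear relationship exists)

Test statistic: t = β̂₁ / SE(β̂₁) = -0.1667 / 0.3277 = -0.5087

p = 0.6168: how often a slope estimate this far from 0 (in SE units) would arise by chance if β₁ were truly 0.

Decision rule: reject H₀ if p-value < α.
p-value = 0.6168 ≥ α = 0.05 → fail to reject H₀.

At α = 0.05 the data do not provide convincing evidence of a nonzero slope.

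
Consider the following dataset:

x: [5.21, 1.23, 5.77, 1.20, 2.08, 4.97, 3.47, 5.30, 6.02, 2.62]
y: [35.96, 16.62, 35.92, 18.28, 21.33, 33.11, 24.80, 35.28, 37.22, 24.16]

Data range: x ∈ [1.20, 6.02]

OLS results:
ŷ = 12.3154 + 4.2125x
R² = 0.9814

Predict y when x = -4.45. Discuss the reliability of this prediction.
The equation gives ŷ = -6.4302; however x = -4.45 is 5.65 units below the observed range, so this extrapolated value should not be trusted.

Prediction calculation:
ŷ = 12.3154 + 4.2125 × (-4.45)
ŷ = -6.4302

Reliability:
- Data range: x ∈ [1.20, 6.02]
- Prediction point: x = -4.45 is 5.65 units below the observed range → this is EXTRAPOLATION, not interpolation

Why that matters here:
- The standard error of prediction grows with (x − x̄)², and x = -4.45 is far from x̄ = 3.79
- There are no observations near this x to validate the fitted line there

The R² = 0.9814 only validates the fit within [1.20, 6.02]; treat ŷ = -6.4302 with caution.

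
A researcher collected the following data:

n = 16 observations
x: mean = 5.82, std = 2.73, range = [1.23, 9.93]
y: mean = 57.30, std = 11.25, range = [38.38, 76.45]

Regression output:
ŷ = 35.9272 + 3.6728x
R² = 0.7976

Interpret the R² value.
R² = 0.7976 means 79.76% of the variation in y is explained by the linear relationship with x. This indicates a strong fit.

The coefficient of determination R² is the fraction of the total variation in y that the fitted line accounts for.

Here R² = 0.7976:
- Explained: 79.76% of the variation in y
- Unexplained (residual): 100% − 79.76% = 20.24%
- Rule of thumb (below 0.3 weak; 0.3 to below 0.7 moderate; 0.7 and above strong) → strong

Calculation: R² = 1 − (SS_res / SS_tot), where SS_res is the sum of squared residuals and SS_tot the total sum of squares.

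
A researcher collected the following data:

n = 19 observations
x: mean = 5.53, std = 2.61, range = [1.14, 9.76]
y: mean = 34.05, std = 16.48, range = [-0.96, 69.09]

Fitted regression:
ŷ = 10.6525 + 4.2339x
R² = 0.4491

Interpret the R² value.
R² = 0.4491 means 44.91% of the variation in y is explained by the linear relationship with x. This indicates a moderate fit.

R² (coefficient of determination) measures the proportion of variance in y explained by the regression model.

Here R² = 0.4491:
- Explained: 44.91% of the variation in y
- Unexplained (residual): 100% − 44.91% = 55.09%
- Rule of thumb (below 0.3 weak; 0.3 to below 0.7 moderate; 0.7 and above strong) → moderate

Calculation: R² = 1 − (SS_res / SS_tot), where SS_res is the sum of squared residuals and SS_tot the total sum of squares.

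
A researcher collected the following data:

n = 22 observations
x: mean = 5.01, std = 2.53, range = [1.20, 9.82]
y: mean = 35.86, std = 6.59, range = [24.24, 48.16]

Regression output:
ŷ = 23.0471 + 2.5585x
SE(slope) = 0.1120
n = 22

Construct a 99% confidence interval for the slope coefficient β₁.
The 99% CI for β₁ is (2.2398, 2.8772)

Confidence interval for the slope:

The 99% CI for β₁ is: β̂₁ ± t*(α/2, n-2) × SE(β̂₁)

Step 1: Find critical t-value
- Confidence level = 0.99
- Degrees of freedom = n - 2 = 22 - 2 = 20
- t*(α/2, 20) = 2.8453

Step 2: Calculate margin of error
Margin = 2.8453 × 0.1120 = 0.3187

Step 3: Construct interval
CI = 2.5585 ± 0.3187
CI = (2.2398, 2.8772)

Interpretation: We are 99% confident that the true slope β₁ lies between 2.2398 and 2.8772.
Since 0 is outside the interval, a two-sided test at α = 0.01 would reject H₀: β₁ = 0.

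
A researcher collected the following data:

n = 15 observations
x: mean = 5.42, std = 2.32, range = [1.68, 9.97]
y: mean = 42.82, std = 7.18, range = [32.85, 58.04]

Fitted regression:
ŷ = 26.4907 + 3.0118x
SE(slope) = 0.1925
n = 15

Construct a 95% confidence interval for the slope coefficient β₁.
The 95% CI for β₁ is (2.5959, 3.4277)

Confidence interval for the slope:

The 95% CI for β₁ is: β̂₁ ± t*(α/2, n-2) × SE(β̂₁)

Step 1: Find critical t-value
- Confidence level = 0.95
- Degrees of freedom = n - 2 = 15 - 2 = 13
- t*(α/2, 13) = 2.1604

Step 2: Calculate margin of error
Margin = 2.1604 × 0.1925 = 0.4159

Step 3: Construct interval
CI = 3.0118 ± 0.4159
CI = (2.5959, 3.4277)

Interpretation: each one-unit increase in x is associated with a change in mean y of between 2.5959 and 3.4277, with 95% confidence.
Both endpoints are positive, so the data support a genuinely positive slope at this confidence level.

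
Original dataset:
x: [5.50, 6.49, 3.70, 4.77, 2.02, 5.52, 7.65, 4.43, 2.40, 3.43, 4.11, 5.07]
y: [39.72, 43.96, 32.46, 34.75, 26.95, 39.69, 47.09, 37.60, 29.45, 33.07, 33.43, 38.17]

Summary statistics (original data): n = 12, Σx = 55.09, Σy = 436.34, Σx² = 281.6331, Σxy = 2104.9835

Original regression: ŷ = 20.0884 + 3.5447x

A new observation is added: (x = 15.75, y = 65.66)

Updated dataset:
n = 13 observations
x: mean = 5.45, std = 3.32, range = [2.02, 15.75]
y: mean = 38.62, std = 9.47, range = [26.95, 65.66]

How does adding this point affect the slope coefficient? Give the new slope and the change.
New slope β₁ = 2.8093 versus 3.5447 before: a change of -0.7354 (-20.7%).

The new point has HIGH LEVERAGE: x = 15.75 is far from the original mean x̄ = 55.09/12 ≈ 4.59 (original range [2.02, 7.65]).

Step 1: Update the sums with the new point (n goes from 12 to 13)
Σx  = 55.09 + 15.75 = 70.84
Σy  = 436.34 + 65.66 = 502.00
Σx² = 281.6331 + 15.75² = 281.6331 + 248.0625 = 529.6956
Σxy = 2104.9835 + 15.75×65.66 = 2104.9835 + 1034.1450 = 3139.1285

Step 2: Recompute the slope with b₁ = (nΣxy − ΣxΣy) / (nΣx² − (Σx)²)
Numerator   = 13×3139.1285 − 70.84×502.00 = 40808.6705 − 35561.6800 = 5246.9905
Denominator = 13×529.6956 − 70.84² = 6886.0428 − 5018.3056 = 1867.7372
b₁(new) = 5246.9905 / 1867.7372 = 2.8093

(Same formula on the original sums: (12×2104.9835 − 55.09×436.34) / (12×281.6331 − 55.09²) = 1221.8314 / 344.6891 = 3.5447, matching the given fit.)

Step 3: Change in slope
Δβ₁ = 2.8093 − 3.5447 = -0.7354
Relative change = -0.7354 / 3.5447 × 100% = -20.7%
→ the slope decreases when the point is added.

Because the point sits below the extension of the original line at a high-leverage x, it tilts the fit down.
In practice: check such a point for data-entry or measurement error.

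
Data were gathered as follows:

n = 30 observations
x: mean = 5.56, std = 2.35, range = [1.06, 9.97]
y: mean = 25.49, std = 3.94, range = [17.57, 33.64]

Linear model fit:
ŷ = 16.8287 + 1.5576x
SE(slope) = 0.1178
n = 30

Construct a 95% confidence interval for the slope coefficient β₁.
The 95% CI for β₁ is (1.3163, 1.7989)

Confidence interval for the slope:

The 95% CI for β₁ is: β̂₁ ± t*(α/2, n-2) × SE(β̂₁)

Step 1: Find critical t-value
- Confidence level = 0.95
- Degrees of freedom = n - 2 = 30 - 2 = 28
- t*(α/2, 28) = 2.0484

Step 2: Calculate margin of error
Margin = 2.0484 × 0.1178 = 0.2413

Step 3: Construct interval
CI = 1.5576 ± 0.2413
CI = (1.3163, 1.7989)

Interpretation: intervals built this way capture the true β₁ in 95% of repeated samples; here the plausible range for the per-unit effect of x on y is 1.3163 to 1.7989.
Since 0 is outside the interval, a two-sided test at α = 0.05 would reject H₀: β₁ = 0.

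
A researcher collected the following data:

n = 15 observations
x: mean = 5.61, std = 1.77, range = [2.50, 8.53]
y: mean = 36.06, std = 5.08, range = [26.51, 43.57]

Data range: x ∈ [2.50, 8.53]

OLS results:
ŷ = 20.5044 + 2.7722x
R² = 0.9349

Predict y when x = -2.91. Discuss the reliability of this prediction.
ŷ = 12.4373 (extrapolation — x = -2.91 lies outside [2.50, 8.53], so reliability is low).

Prediction calculation:
ŷ = 20.5044 + 2.7722 × (-2.91)
ŷ = 12.4373

Reliability:
- Data range: x ∈ [2.50, 8.53]
- Prediction point: x = -2.91 is 5.41 units below the observed range → this is EXTRAPOLATION, not interpolation

Why that matters here:
- There are no observations near this x to validate the fitted line there
- The linear relationship may not hold outside the observed range

Report the number if required, but flag clearly that it is an extrapolation.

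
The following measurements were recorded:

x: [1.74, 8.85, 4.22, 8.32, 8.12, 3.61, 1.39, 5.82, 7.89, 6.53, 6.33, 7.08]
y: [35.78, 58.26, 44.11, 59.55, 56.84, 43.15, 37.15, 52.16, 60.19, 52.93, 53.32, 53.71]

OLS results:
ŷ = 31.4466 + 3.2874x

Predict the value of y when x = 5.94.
ŷ = 50.9738

To predict y for x = 5.94, substitute into the regression equation:

ŷ = 31.4466 + 3.2874 × 5.94
ŷ = 31.4466 + 19.5272
ŷ = 50.9738

This is the fitted mean response at that x — an individual observation would come with a wider prediction interval.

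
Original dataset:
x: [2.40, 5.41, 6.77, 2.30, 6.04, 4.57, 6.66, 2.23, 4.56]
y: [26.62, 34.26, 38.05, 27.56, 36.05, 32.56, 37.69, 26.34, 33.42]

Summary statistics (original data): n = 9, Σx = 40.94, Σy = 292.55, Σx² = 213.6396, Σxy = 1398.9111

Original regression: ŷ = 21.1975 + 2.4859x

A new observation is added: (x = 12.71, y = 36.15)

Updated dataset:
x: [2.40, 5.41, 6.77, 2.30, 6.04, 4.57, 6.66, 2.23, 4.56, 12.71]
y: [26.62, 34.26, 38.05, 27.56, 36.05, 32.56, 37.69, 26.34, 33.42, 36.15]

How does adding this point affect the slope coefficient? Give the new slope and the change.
The slope changes from 2.4859 to 1.0864 (change of -1.3995, or -56.3%).

x = 12.71 lies well outside the original x-range [2.23, 6.77] (x̄ ≈ 4.55), so this observation has high leverage and can move the slope substantially.

Step 1: Update the sums with the new point (n goes from 9 to 10)
Σx  = 40.94 + 12.71 = 53.65
Σy  = 292.55 + 36.15 = 328.70
Σx² = 213.6396 + 12.71² = 213.6396 + 161.5441 = 375.1837
Σxy = 1398.9111 + 12.71×36.15 = 1398.9111 + 459.4665 = 1858.3776

Step 2: Recompute the slope with b₁ = (nΣxy − ΣxΣy) / (nΣx² − (Σx)²)
Numerator   = 10×1858.3776 − 53.65×328.70 = 18583.7760 − 17634.7550 = 949.0210
Denominator = 10×375.1837 − 53.65² = 3751.8370 − 2878.3225 = 873.5145
b₁(new) = 949.0210 / 873.5145 = 1.0864

(Same formula on the original sums: (9×1398.9111 − 40.94×292.55) / (9×213.6396 − 40.94²) = 613.2029 / 246.6728 = 2.4859, matching the given fit.)

Step 3: Change in slope
Δβ₁ = 1.0864 − 2.4859 = -1.3995
Relative change = -1.3995 / 2.4859 × 100% = -56.3%
→ the slope decreases when the point is added.

A high-leverage point only changes the slope if it is off the original line; here y = 36.15 is below the original trend, so the slope decreases.
In practice: check such a point for data-entry or measurement error; examine leverage (hᵢ) and Cook's distance rather than deleting it automatically.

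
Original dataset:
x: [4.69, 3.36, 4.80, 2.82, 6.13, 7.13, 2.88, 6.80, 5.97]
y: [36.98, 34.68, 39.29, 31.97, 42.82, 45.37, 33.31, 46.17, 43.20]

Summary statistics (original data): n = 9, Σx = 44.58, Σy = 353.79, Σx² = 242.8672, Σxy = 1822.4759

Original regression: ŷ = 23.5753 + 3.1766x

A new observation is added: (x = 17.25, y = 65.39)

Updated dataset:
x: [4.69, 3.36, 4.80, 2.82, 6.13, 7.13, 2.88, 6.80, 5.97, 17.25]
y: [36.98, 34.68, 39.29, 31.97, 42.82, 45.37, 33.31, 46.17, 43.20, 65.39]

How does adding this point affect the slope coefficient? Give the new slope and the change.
New slope β₁ = 2.2681 versus 3.1766 before: a change of -0.9085 (-28.6%).

x = 17.25 lies well outside the original x-range [2.82, 7.13] (x̄ ≈ 4.95), so this observation has high leverage and can move the slope substantially.

Step 1: Update the sums with the new point (n goes from 9 to 10)
Σx  = 44.58 + 17.25 = 61.83
Σy  = 353.79 + 65.39 = 419.18
Σx² = 242.8672 + 17.25² = 242.8672 + 297.5625 = 540.4297
Σxy = 1822.4759 + 17.25×65.39 = 1822.4759 + 1127.9775 = 2950.4534

Step 2: Recompute the slope with b₁ = (nΣxy − ΣxΣy) / (nΣx² − (Σx)²)
Numerator   = 10×2950.4534 − 61.83×419.18 = 29504.5340 − 25917.8994 = 3586.6346
Denominator = 10×540.4297 − 61.83² = 5404.2970 − 3822.9489 = 1581.3481
b₁(new) = 3586.6346 / 1581.3481 = 2.2681

(Same formula on the original sums: (9×1822.4759 − 44.58×353.79) / (9×242.8672 − 44.58²) = 630.3249 / 198.4284 = 3.1766, matching the given fit.)

Step 3: Change in slope
Δβ₁ = 2.2681 − 3.1766 = -0.9085
Relative change = -0.9085 / 3.1766 × 100% = -28.6%
→ the slope decreases when the point is added.

Because the point sits below the extension of the original line at a high-leverage x, it tilts the fit down.
In practice: investigate whether it comes from the same population as the rest of the sample.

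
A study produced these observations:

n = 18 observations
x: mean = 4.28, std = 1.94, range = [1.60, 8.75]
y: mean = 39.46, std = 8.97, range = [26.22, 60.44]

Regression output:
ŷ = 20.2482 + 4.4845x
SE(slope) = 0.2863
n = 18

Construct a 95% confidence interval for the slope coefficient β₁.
The 95% CI for β₁ is (3.8776, 5.0914)

Confidence interval for the slope:

The 95% CI for β₁ is: β̂₁ ± t*(α/2, n-2) × SE(β̂₁)

Step 1: Find critical t-value
- Confidence level = 0.95
- Degrees of freedom = n - 2 = 18 - 2 = 16
- t*(α/2, 16) = 2.1199

Step 2: Calculate margin of error
Margin = 2.1199 × 0.2863 = 0.6069

Step 3: Construct interval
CI = 4.4845 ± 0.6069
CI = (3.8776, 5.0914)

Interpretation: each one-unit increase in x is associated with a change in mean y of between 3.8776 and 5.0914, with 95% confidence.
The interval does not include 0, suggesting a significant linear relationship.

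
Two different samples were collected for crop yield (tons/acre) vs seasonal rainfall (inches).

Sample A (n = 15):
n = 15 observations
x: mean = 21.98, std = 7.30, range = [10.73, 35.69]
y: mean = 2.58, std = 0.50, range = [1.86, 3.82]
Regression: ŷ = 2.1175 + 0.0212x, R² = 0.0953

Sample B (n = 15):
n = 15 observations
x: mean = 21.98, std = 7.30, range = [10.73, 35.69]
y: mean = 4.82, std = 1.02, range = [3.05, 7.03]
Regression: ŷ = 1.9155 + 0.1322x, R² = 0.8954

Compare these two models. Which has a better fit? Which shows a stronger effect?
Model B has the better fit (R² = 0.8954 vs 0.0953). Model B shows the stronger effect (|β₁| = 0.1322 vs 0.0212).

Model Comparison:

Goodness of fit (R²):
- Model A: R² = 0.0953 → 9.53% of variance in crop yield explained
- Model B: R² = 0.8954 → 89.54% of variance in crop yield explained
- 0.8954 > 0.0953 → Model B has the better fit

Which has the larger per-inch effect? (|β₁|)
- Model A: β₁ = 0.0212 → predicted crop yield rises 0.0212 tons/acre per additional inch of rainfall
- Model B: β₁ = 0.1322 → predicted crop yield rises 0.1322 tons/acre per additional inch of rainfall
- |0.0212| < |0.1322| → Model B shows the stronger marginal effect

Notes:
- A better fit (higher R²) doesn't necessarily mean a more important relationship.
- A steeper slope doesn't make a better model if the scatter around the line is large.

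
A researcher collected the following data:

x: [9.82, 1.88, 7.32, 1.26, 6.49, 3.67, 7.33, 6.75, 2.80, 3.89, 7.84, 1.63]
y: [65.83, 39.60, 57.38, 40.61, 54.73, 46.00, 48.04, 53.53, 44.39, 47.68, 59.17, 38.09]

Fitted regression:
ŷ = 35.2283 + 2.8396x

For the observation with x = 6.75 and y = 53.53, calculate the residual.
Residual = -0.8656

The residual is the difference between the actual value and the predicted value:

Residual = y - ŷ

Step 1: Calculate predicted value
ŷ = 35.2283 + 2.8396 × 6.75
ŷ = 54.3956

Step 2: Calculate residual
Residual = 53.53 - 54.3956
Residual = -0.8656

Sign check: y < ŷ, so the point is below the line and the fit overestimates here.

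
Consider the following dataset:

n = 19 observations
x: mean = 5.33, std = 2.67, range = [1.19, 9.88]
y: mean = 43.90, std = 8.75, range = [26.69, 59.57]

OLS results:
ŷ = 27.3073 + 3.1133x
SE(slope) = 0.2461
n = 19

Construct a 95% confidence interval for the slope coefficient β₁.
The 95% CI for β₁ is (2.5941, 3.6325)

Confidence interval for the slope:

The 95% CI for β₁ is: β̂₁ ± t*(α/2, n-2) × SE(β̂₁)

Step 1: Find critical t-value
- Confidence level = 0.95
- Degrees of freedom = n - 2 = 19 - 2 = 17
- t*(α/2, 17) = 2.1098

Step 2: Calculate margin of error
Margin = 2.1098 × 0.2461 = 0.5192

Step 3: Construct interval
CI = 3.1133 ± 0.5192
CI = (2.5941, 3.6325)

Interpretation: We are 95% confident that the true slope β₁ lies between 2.5941 and 3.6325.
Both endpoints are positive, so the data support a genuinely positive slope at this confidence level.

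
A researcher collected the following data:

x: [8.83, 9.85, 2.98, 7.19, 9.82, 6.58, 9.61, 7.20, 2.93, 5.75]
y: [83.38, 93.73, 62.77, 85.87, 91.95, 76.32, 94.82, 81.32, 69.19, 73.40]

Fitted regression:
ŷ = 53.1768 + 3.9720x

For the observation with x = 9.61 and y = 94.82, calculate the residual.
Residual = 3.4723

The residual is the difference between the actual value and the predicted value:

Residual = y - ŷ

Step 1: Calculate predicted value
ŷ = 53.1768 + 3.9720 × 9.61
ŷ = 91.3477

Step 2: Calculate residual
Residual = 94.82 - 91.3477
Residual = 3.4723

Interpretation: the model underestimates the actual value by 3.4723 at this point (positive residual → observation lies above the fitted line).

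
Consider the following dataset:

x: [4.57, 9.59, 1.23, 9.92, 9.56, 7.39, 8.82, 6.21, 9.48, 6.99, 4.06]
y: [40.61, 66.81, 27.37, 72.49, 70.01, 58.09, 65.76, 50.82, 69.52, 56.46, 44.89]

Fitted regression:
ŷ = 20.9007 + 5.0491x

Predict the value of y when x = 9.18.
ŷ = 67.2514

Plug x = 9.18 into the fitted line:

ŷ = 20.9007 + 5.0491 × 9.18
ŷ = 20.9007 + 46.3507
ŷ = 67.2514

This is the fitted mean response at that x — an individual observation would come with a wider prediction interval.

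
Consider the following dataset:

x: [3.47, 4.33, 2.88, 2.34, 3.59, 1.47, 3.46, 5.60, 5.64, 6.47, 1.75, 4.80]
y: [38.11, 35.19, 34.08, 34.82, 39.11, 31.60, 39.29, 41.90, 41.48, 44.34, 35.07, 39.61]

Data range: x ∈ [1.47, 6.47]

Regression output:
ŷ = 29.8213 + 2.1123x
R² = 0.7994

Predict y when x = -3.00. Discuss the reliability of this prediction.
ŷ = 23.4844 (extrapolation — x = -3.00 lies outside [1.47, 6.47], so reliability is low).

Prediction calculation:
ŷ = 29.8213 + 2.1123 × (-3.00)
ŷ = 23.4844

Reliability:
- Data range: x ∈ [1.47, 6.47]
- Prediction point: x = -3.00 is 4.47 units below the observed range → this is EXTRAPOLATION, not interpolation

Why that matters here:
- The standard error of prediction grows with (x − x̄)², and x = -3.00 is far from x̄ = 3.82
- There are no observations near this x to validate the fitted line there
- The linear relationship may not hold outside the observed range

A defensible statement: 'if the linear trend continued to x = -3.00, y would be about 23.4844' — the premise is untested.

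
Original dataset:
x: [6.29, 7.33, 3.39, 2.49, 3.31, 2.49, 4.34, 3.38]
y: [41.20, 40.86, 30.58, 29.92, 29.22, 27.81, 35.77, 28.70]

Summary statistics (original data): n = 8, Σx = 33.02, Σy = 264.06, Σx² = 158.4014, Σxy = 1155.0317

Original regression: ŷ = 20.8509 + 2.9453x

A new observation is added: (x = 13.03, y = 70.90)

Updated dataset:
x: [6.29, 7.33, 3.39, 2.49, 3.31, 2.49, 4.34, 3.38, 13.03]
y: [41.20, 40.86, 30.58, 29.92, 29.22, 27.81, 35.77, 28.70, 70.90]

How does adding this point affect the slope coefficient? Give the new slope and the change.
Adding the point moves β₁ from 2.9453 to 3.9432, i.e. it increases by 0.9979 (+33.9%).

The new point has HIGH LEVERAGE: x = 13.03 is far from the original mean x̄ = 33.02/8 ≈ 4.13 (original range [2.49, 7.33]).

Step 1: Update the sums with the new point (n goes from 8 to 9)
Σx  = 33.02 + 13.03 = 46.05
Σy  = 264.06 + 70.90 = 334.96
Σx² = 158.4014 + 13.03² = 158.4014 + 169.7809 = 328.1823
Σxy = 1155.0317 + 13.03×70.90 = 1155.0317 + 923.8270 = 2078.8587

Step 2: Recompute the slope with b₁ = (nΣxy − ΣxΣy) / (nΣx² − (Σx)²)
Numerator   = 9×2078.8587 − 46.05×334.96 = 18709.7283 − 15424.9080 = 3284.8203
Denominator = 9×328.1823 − 46.05² = 2953.6407 − 2120.6025 = 833.0382
b₁(new) = 3284.8203 / 833.0382 = 3.9432

(Same formula on the original sums: (8×1155.0317 − 33.02×264.06) / (8×158.4014 − 33.02²) = 520.9924 / 176.8908 = 2.9453, matching the given fit.)

Step 3: Change in slope
Δβ₁ = 3.9432 − 2.9453 = +0.9979
Relative change = +0.9979 / 2.9453 × 100% = +33.9%
→ the slope increases when the point is added.

Because the point sits above the extension of the original line at a high-leverage x, it tilts the fit up.
In practice: refit with and without it and report both if conclusions differ.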